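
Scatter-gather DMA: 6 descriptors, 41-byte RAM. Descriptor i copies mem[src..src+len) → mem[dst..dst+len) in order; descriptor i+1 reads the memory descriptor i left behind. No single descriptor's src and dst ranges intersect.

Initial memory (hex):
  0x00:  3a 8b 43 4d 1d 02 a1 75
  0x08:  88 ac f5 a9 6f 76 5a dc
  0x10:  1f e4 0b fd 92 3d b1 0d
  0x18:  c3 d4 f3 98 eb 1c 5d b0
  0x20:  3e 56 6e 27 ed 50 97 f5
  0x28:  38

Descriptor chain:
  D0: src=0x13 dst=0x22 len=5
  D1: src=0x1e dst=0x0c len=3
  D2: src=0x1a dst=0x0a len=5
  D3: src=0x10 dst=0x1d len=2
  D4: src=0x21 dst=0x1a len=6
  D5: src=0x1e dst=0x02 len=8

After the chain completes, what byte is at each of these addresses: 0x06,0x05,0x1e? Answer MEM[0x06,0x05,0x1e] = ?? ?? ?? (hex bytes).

MEM[0x06,0x05,0x1e] = fd 56 b1

[0] 0x13->0x22 len=5 : fd 92 3d b1 0d
[1] 0x1e->0x0c len=3 : 5d b0 3e
[2] 0x1a->0x0a len=5 : f3 98 eb 1c 5d
[3] 0x10->0x1d len=2 : 1f e4
[4] 0x21->0x1a len=6 : 56 fd 92 3d b1 0d
[5] 0x1e->0x02 len=8 : b1 0d 3e 56 fd 92 3d b1
query mem[0x06]=0xfd, mem[0x05]=0x56, mem[0x1e]=0xb1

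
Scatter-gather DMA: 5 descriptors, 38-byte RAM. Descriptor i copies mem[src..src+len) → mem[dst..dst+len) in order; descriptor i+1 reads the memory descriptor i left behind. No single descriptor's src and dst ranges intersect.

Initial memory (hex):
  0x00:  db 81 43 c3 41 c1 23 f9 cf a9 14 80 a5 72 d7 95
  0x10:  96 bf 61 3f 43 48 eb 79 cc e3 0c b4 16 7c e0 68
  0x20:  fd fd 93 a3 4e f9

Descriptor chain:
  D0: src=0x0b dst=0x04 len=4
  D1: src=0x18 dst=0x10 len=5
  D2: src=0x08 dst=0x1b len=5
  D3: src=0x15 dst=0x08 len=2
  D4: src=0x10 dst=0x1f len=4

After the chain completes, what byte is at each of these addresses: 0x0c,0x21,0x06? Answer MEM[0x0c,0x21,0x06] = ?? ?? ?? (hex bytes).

MEM[0x0c,0x21,0x06] = a5 0c 72

  after D0: wrote 4B at 0x04 = 80a572d7
  after D1: wrote 5B at 0x10 = cce30cb416
  after D2: wrote 5B at 0x1b = cfa91480a5
  after D3: wrote 2B at 0x08 = 48eb
  after D4: wrote 4B at 0x1f = cce30cb4
query mem[0x0c]=0xa5, mem[0x21]=0x0c, mem[0x06]=0x72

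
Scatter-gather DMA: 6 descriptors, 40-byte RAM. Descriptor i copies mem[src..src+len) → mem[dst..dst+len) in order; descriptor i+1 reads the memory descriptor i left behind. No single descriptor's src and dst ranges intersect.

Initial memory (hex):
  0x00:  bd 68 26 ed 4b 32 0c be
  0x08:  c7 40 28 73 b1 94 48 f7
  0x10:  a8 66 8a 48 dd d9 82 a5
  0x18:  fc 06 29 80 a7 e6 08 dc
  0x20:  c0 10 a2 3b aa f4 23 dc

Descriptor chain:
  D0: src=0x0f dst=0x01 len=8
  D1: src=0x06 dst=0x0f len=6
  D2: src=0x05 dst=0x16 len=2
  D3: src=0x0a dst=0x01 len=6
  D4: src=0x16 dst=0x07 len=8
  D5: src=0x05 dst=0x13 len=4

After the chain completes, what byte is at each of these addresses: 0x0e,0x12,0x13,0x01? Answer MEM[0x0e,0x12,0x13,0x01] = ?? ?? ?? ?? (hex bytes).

#0 dst[0x01+8] := {0xf7,0xa8,0x66,0x8a,0x48,0xdd,0xd9,0x82}
#1 dst[0x0f+6] := {0xdd,0xd9,0x82,0x40,0x28,0x73}
#2 dst[0x16+2] := {0x48,0xdd}
#3 dst[0x01+6] := {0x28,0x73,0xb1,0x94,0x48,0xdd}
#4 dst[0x07+8] := {0x48,0xdd,0xfc,0x06,0x29,0x80,0xa7,0xe6}
#5 dst[0x13+4] := {0x48,0xdd,0x48,0xdd}
query mem[0x0e]=0xe6, mem[0x12]=0x40, mem[0x13]=0x48, mem[0x01]=0x28

MEM[0x0e,0x12,0x13,0x01] = e6 40 48 28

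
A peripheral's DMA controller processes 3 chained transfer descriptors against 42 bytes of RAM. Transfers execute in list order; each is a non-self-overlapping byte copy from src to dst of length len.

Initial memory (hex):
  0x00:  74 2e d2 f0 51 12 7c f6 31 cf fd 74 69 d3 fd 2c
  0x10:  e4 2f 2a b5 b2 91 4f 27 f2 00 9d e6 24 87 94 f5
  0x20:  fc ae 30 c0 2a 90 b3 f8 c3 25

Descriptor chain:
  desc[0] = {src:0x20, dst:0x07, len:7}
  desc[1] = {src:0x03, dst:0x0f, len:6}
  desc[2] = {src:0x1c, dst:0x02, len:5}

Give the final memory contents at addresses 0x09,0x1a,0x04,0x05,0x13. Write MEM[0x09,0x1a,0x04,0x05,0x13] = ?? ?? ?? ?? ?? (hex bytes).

[0] 0x20->0x07 len=7 : fc ae 30 c0 2a 90 b3
[1] 0x03->0x0f len=6 : f0 51 12 7c fc ae
[2] 0x1c->0x02 len=5 : 24 87 94 f5 fc
query mem[0x09]=0x30, mem[0x1a]=0x9d, mem[0x04]=0x94, mem[0x05]=0xf5, mem[0x13]=0xfc

MEM[0x09,0x1a,0x04,0x05,0x13] = 30 9d 94 f5 fc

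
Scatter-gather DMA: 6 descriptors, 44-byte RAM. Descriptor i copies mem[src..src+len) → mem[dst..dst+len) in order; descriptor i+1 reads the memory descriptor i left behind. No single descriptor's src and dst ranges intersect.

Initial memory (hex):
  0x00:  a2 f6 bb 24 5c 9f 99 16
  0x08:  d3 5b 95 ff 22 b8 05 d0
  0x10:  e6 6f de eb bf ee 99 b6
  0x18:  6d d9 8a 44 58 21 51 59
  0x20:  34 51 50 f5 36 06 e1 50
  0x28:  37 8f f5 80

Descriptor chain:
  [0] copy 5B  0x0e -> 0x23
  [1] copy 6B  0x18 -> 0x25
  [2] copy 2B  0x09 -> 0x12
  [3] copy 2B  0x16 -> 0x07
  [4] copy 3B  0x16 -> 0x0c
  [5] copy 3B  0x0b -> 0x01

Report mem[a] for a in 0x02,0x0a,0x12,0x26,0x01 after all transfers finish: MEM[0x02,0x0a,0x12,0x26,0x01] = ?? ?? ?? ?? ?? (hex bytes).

#0 dst[0x23+5] := {0x05,0xd0,0xe6,0x6f,0xde}
#1 dst[0x25+6] := {0x6d,0xd9,0x8a,0x44,0x58,0x21}
#2 dst[0x12+2] := {0x5b,0x95}
#3 dst[0x07+2] := {0x99,0xb6}
#4 dst[0x0c+3] := {0x99,0xb6,0x6d}
#5 dst[0x01+3] := {0xff,0x99,0xb6}
query mem[0x02]=0x99, mem[0x0a]=0x95, mem[0x12]=0x5b, mem[0x26]=0xd9, mem[0x01]=0xff

MEM[0x02,0x0a,0x12,0x26,0x01] = 99 95 5b d9 ff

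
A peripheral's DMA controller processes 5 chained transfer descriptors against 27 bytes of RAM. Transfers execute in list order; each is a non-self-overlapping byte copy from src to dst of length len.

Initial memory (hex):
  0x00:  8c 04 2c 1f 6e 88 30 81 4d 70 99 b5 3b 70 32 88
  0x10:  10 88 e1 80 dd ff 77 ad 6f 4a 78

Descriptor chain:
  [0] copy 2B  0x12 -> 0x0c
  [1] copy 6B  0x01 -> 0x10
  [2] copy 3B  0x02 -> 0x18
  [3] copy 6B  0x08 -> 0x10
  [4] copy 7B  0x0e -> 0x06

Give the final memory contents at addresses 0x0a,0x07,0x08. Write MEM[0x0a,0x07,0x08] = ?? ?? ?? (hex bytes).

MEM[0x0a,0x07,0x08] = 99 88 4d

D0: mem[0x0c..0x0d] <- [e1 80]
D1: mem[0x10..0x15] <- [04 2c 1f 6e 88 30]
D2: mem[0x18..0x1a] <- [2c 1f 6e]
D3: mem[0x10..0x15] <- [4d 70 99 b5 e1 80]
D4: mem[0x06..0x0c] <- [32 88 4d 70 99 b5 e1]
query mem[0x0a]=0x99, mem[0x07]=0x88, mem[0x08]=0x4d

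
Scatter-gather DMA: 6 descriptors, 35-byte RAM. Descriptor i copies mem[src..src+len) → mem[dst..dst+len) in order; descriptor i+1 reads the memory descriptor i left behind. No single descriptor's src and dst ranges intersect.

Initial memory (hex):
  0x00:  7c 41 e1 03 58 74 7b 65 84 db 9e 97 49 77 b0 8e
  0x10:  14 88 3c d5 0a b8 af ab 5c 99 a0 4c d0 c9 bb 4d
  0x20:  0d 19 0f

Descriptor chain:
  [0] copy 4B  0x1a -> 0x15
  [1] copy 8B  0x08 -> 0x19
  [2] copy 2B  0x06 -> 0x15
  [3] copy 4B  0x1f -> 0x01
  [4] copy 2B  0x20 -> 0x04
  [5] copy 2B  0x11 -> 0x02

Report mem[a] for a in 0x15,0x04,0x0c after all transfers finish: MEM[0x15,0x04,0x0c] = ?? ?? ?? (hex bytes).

MEM[0x15,0x04,0x0c] = 7b 8e 49

D0: mem[0x15..0x18] <- [a0 4c d0 c9]
D1: mem[0x19..0x20] <- [84 db 9e 97 49 77 b0 8e]
D2: mem[0x15..0x16] <- [7b 65]
D3: mem[0x01..0x04] <- [b0 8e 19 0f]
D4: mem[0x04..0x05] <- [8e 19]
D5: mem[0x02..0x03] <- [88 3c]
query mem[0x15]=0x7b, mem[0x04]=0x8e, mem[0x0c]=0x49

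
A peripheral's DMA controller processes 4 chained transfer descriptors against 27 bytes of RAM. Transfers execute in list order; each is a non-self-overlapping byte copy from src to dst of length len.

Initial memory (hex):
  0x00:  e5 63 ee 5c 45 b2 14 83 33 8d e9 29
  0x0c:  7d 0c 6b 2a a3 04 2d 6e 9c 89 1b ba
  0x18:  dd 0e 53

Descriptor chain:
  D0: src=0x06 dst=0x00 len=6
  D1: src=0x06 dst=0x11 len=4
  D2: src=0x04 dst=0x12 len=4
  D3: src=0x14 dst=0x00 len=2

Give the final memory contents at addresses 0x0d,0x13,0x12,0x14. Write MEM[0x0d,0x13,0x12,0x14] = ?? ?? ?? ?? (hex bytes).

MEM[0x0d,0x13,0x12,0x14] = 0c 29 e9 14

#0 dst[0x00+6] := {0x14,0x83,0x33,0x8d,0xe9,0x29}
#1 dst[0x11+4] := {0x14,0x83,0x33,0x8d}
#2 dst[0x12+4] := {0xe9,0x29,0x14,0x83}
#3 dst[0x00+2] := {0x14,0x83}
query mem[0x0d]=0x0c, mem[0x13]=0x29, mem[0x12]=0xe9, mem[0x14]=0x14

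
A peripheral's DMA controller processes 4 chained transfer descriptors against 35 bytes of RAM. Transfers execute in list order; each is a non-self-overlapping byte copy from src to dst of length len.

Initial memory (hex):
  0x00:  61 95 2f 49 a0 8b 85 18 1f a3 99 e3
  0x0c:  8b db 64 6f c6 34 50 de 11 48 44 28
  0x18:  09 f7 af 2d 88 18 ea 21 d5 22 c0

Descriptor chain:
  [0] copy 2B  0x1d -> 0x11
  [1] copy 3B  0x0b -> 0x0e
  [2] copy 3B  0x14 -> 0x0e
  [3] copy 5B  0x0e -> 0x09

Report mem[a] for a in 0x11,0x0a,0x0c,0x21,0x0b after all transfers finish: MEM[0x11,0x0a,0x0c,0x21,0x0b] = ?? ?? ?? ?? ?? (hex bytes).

MEM[0x11,0x0a,0x0c,0x21,0x0b] = 18 48 18 22 44

  after D0: wrote 2B at 0x11 = 18ea
  after D1: wrote 3B at 0x0e = e38bdb
  after D2: wrote 3B at 0x0e = 114844
  after D3: wrote 5B at 0x09 = 11484418ea
query mem[0x11]=0x18, mem[0x0a]=0x48, mem[0x0c]=0x18, mem[0x21]=0x22, mem[0x0b]=0x44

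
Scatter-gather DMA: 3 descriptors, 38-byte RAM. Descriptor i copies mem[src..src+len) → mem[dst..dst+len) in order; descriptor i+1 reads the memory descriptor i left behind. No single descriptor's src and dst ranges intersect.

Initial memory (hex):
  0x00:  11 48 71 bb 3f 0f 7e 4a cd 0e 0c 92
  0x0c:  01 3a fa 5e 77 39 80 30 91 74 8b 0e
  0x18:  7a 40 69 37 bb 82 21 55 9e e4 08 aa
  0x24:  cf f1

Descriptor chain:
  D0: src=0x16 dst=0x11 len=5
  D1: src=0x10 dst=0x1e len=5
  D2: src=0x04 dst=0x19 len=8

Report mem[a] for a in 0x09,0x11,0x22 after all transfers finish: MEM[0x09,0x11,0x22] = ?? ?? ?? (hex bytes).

MEM[0x09,0x11,0x22] = 0e 8b 40

  after D0: wrote 5B at 0x11 = 8b0e7a4069
  after D1: wrote 5B at 0x1e = 778b0e7a40
  after D2: wrote 8B at 0x19 = 3f0f7e4acd0e0c92
query mem[0x09]=0x0e, mem[0x11]=0x8b, mem[0x22]=0x40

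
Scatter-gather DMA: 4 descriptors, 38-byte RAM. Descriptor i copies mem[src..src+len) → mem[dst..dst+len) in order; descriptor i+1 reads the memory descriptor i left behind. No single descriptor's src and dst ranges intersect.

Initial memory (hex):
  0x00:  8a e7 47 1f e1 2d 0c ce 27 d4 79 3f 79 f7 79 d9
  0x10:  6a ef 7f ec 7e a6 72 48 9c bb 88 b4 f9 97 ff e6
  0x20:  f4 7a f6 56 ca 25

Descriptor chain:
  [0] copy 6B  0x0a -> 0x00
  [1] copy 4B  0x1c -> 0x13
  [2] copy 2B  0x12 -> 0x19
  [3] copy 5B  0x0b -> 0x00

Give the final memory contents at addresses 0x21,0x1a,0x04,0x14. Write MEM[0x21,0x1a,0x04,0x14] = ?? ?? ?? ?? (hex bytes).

MEM[0x21,0x1a,0x04,0x14] = 7a f9 d9 97

[0] 0x0a->0x00 len=6 : 79 3f 79 f7 79 d9
[1] 0x1c->0x13 len=4 : f9 97 ff e6
[2] 0x12->0x19 len=2 : 7f f9
[3] 0x0b->0x00 len=5 : 3f 79 f7 79 d9
query mem[0x21]=0x7a, mem[0x1a]=0xf9, mem[0x04]=0xd9, mem[0x14]=0x97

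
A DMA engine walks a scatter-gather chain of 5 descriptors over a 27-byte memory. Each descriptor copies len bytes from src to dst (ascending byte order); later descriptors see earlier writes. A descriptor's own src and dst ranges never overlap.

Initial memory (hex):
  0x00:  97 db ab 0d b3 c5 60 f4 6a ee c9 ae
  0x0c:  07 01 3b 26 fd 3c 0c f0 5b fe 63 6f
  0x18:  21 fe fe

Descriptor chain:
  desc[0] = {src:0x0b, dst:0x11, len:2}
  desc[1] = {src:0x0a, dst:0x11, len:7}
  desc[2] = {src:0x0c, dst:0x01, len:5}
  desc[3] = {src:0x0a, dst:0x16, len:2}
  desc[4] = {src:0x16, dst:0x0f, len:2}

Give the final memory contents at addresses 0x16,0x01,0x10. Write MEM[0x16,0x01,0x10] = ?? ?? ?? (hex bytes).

#0 dst[0x11+2] := {0xae,0x07}
#1 dst[0x11+7] := {0xc9,0xae,0x07,0x01,0x3b,0x26,0xfd}
#2 dst[0x01+5] := {0x07,0x01,0x3b,0x26,0xfd}
#3 dst[0x16+2] := {0xc9,0xae}
#4 dst[0x0f+2] := {0xc9,0xae}
query mem[0x16]=0xc9, mem[0x01]=0x07, mem[0x10]=0xae

MEM[0x16,0x01,0x10] = c9 07 ae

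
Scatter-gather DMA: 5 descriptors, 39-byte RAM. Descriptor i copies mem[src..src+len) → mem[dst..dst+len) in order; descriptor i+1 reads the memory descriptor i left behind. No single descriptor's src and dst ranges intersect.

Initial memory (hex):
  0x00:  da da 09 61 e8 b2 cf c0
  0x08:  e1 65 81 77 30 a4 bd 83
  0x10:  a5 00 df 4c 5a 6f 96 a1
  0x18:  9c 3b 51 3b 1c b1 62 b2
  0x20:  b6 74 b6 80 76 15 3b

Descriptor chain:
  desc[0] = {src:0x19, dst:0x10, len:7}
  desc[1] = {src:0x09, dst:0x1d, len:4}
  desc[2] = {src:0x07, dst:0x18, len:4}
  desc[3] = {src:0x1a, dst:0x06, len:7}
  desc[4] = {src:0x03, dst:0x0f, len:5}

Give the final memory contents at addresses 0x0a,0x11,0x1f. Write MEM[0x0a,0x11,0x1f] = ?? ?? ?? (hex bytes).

MEM[0x0a,0x11,0x1f] = 81 b2 77

[0] 0x19->0x10 len=7 : 3b 51 3b 1c b1 62 b2
[1] 0x09->0x1d len=4 : 65 81 77 30
[2] 0x07->0x18 len=4 : c0 e1 65 81
[3] 0x1a->0x06 len=7 : 65 81 1c 65 81 77 30
[4] 0x03->0x0f len=5 : 61 e8 b2 65 81
query mem[0x0a]=0x81, mem[0x11]=0xb2, mem[0x1f]=0x77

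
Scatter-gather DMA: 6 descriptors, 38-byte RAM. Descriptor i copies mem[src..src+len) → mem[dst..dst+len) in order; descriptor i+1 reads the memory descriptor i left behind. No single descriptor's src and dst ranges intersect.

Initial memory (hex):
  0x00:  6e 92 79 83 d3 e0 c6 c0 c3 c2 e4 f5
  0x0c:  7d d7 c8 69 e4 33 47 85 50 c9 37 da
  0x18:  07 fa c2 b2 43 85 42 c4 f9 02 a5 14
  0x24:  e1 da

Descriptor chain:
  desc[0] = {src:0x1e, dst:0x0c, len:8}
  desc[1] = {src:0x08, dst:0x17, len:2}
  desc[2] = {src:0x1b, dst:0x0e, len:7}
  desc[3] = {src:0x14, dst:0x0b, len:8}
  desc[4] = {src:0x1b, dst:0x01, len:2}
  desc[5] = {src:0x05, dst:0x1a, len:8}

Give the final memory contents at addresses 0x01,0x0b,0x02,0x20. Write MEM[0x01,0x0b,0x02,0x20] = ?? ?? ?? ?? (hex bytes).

MEM[0x01,0x0b,0x02,0x20] = b2 02 43 02

D0: mem[0x0c..0x13] <- [42 c4 f9 02 a5 14 e1 da]
D1: mem[0x17..0x18] <- [c3 c2]
D2: mem[0x0e..0x14] <- [b2 43 85 42 c4 f9 02]
D3: mem[0x0b..0x12] <- [02 c9 37 c3 c2 fa c2 b2]
D4: mem[0x01..0x02] <- [b2 43]
D5: mem[0x1a..0x21] <- [e0 c6 c0 c3 c2 e4 02 c9]
query mem[0x01]=0xb2, mem[0x0b]=0x02, mem[0x02]=0x43, mem[0x20]=0x02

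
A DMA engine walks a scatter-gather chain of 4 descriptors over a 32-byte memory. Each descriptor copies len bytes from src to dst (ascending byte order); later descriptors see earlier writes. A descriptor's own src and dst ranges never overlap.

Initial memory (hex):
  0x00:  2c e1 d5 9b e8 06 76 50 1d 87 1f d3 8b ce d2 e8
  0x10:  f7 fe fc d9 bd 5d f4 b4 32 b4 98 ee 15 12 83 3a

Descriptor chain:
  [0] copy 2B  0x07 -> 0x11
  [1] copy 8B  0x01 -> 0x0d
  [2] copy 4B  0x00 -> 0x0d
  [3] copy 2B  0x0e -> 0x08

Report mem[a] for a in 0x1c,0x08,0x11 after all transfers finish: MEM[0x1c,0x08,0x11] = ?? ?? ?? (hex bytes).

[0] 0x07->0x11 len=2 : 50 1d
[1] 0x01->0x0d len=8 : e1 d5 9b e8 06 76 50 1d
[2] 0x00->0x0d len=4 : 2c e1 d5 9b
[3] 0x0e->0x08 len=2 : e1 d5
query mem[0x1c]=0x15, mem[0x08]=0xe1, mem[0x11]=0x06

MEM[0x1c,0x08,0x11] = 15 e1 06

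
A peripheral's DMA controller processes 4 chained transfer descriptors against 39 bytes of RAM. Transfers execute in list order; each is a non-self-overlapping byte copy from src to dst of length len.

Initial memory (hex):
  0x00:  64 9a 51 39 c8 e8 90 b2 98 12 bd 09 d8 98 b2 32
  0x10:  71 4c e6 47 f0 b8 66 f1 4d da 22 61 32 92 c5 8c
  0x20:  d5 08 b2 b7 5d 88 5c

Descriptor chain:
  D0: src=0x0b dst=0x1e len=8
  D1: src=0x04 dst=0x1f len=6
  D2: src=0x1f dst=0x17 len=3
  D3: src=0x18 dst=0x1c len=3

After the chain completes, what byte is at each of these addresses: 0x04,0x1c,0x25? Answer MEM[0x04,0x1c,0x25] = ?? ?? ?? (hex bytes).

MEM[0x04,0x1c,0x25] = c8 e8 e6

[0] 0x0b->0x1e len=8 : 09 d8 98 b2 32 71 4c e6
[1] 0x04->0x1f len=6 : c8 e8 90 b2 98 12
[2] 0x1f->0x17 len=3 : c8 e8 90
[3] 0x18->0x1c len=3 : e8 90 22
query mem[0x04]=0xc8, mem[0x1c]=0xe8, mem[0x25]=0xe6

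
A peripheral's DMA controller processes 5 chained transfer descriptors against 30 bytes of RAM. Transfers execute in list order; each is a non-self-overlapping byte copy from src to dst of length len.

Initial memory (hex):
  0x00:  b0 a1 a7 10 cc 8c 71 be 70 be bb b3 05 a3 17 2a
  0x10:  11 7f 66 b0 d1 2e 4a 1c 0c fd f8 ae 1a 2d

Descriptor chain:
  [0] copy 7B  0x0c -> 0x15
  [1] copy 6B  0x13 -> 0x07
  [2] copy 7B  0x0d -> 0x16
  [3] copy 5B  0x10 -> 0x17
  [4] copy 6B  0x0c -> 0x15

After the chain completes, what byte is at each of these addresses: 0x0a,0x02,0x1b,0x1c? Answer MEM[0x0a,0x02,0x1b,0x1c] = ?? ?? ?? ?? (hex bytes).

MEM[0x0a,0x02,0x1b,0x1c] = a3 a7 d1 b0

  after D0: wrote 7B at 0x15 = 05a3172a117f66
  after D1: wrote 6B at 0x07 = b0d105a3172a
  after D2: wrote 7B at 0x16 = a3172a117f66b0
  after D3: wrote 5B at 0x17 = 117f66b0d1
  after D4: wrote 6B at 0x15 = 2aa3172a117f
query mem[0x0a]=0xa3, mem[0x02]=0xa7, mem[0x1b]=0xd1, mem[0x1c]=0xb0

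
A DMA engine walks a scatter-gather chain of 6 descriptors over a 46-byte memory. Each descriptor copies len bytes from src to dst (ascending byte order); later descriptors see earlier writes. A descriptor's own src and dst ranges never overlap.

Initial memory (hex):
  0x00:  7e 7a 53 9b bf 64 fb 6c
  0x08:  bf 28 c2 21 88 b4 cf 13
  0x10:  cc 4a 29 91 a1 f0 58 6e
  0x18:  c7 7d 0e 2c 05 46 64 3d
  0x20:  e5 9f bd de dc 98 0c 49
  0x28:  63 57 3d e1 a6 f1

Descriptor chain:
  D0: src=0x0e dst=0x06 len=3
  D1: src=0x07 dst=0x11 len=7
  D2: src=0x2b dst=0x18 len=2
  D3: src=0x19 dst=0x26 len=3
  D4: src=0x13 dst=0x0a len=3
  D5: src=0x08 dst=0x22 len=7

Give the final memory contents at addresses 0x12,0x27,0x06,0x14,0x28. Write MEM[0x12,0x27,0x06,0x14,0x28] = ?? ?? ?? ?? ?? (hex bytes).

[0] 0x0e->0x06 len=3 : cf 13 cc
[1] 0x07->0x11 len=7 : 13 cc 28 c2 21 88 b4
[2] 0x2b->0x18 len=2 : e1 a6
[3] 0x19->0x26 len=3 : a6 0e 2c
[4] 0x13->0x0a len=3 : 28 c2 21
[5] 0x08->0x22 len=7 : cc 28 28 c2 21 b4 cf
query mem[0x12]=0xcc, mem[0x27]=0xb4, mem[0x06]=0xcf, mem[0x14]=0xc2, mem[0x28]=0xcf

MEM[0x12,0x27,0x06,0x14,0x28] = cc b4 cf c2 cf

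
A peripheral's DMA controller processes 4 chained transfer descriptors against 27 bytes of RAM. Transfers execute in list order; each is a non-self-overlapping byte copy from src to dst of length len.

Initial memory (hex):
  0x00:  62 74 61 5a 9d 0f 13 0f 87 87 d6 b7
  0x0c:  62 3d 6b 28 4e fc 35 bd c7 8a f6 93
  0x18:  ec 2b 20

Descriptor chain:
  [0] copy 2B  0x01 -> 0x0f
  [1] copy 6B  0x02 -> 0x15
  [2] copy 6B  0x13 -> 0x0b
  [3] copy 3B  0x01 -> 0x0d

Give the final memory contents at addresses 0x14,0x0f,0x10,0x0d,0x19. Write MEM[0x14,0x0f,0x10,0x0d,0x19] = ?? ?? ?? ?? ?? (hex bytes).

D0: mem[0x0f..0x10] <- [74 61]
D1: mem[0x15..0x1a] <- [61 5a 9d 0f 13 0f]
D2: mem[0x0b..0x10] <- [bd c7 61 5a 9d 0f]
D3: mem[0x0d..0x0f] <- [74 61 5a]
query mem[0x14]=0xc7, mem[0x0f]=0x5a, mem[0x10]=0x0f, mem[0x0d]=0x74, mem[0x19]=0x13

MEM[0x14,0x0f,0x10,0x0d,0x19] = c7 5a 0f 74 13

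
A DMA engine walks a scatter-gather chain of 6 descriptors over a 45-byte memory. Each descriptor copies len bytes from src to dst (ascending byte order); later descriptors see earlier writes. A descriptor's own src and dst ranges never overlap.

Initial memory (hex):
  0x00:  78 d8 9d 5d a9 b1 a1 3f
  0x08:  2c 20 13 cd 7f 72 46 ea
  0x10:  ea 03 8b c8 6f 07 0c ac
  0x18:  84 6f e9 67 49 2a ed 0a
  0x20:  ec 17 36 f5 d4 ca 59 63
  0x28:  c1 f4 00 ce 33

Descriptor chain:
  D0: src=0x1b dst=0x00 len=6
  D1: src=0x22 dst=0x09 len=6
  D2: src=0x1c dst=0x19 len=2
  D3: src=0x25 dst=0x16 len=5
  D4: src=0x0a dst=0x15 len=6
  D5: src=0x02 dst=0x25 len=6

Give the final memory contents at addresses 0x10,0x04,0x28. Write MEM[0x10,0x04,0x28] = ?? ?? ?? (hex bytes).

MEM[0x10,0x04,0x28] = ea 0a ec

D0: mem[0x00..0x05] <- [67 49 2a ed 0a ec]
D1: mem[0x09..0x0e] <- [36 f5 d4 ca 59 63]
D2: mem[0x19..0x1a] <- [49 2a]
D3: mem[0x16..0x1a] <- [ca 59 63 c1 f4]
D4: mem[0x15..0x1a] <- [f5 d4 ca 59 63 ea]
D5: mem[0x25..0x2a] <- [2a ed 0a ec a1 3f]
query mem[0x10]=0xea, mem[0x04]=0x0a, mem[0x28]=0xec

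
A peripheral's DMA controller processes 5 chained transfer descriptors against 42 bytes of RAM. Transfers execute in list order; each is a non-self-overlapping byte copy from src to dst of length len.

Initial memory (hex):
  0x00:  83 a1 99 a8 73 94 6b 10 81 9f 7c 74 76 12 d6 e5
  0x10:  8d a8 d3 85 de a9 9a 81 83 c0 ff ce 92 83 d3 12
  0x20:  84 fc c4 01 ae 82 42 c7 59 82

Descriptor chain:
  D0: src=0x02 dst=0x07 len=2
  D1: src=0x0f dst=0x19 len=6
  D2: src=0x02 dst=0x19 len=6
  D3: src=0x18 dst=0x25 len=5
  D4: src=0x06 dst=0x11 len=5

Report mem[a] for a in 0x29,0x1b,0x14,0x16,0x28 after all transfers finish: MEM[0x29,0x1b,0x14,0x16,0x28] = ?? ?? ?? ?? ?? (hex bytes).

MEM[0x29,0x1b,0x14,0x16,0x28] = 94 73 9f 9a 73

[0] 0x02->0x07 len=2 : 99 a8
[1] 0x0f->0x19 len=6 : e5 8d a8 d3 85 de
[2] 0x02->0x19 len=6 : 99 a8 73 94 6b 99
[3] 0x18->0x25 len=5 : 83 99 a8 73 94
[4] 0x06->0x11 len=5 : 6b 99 a8 9f 7c
query mem[0x29]=0x94, mem[0x1b]=0x73, mem[0x14]=0x9f, mem[0x16]=0x9a, mem[0x28]=0x73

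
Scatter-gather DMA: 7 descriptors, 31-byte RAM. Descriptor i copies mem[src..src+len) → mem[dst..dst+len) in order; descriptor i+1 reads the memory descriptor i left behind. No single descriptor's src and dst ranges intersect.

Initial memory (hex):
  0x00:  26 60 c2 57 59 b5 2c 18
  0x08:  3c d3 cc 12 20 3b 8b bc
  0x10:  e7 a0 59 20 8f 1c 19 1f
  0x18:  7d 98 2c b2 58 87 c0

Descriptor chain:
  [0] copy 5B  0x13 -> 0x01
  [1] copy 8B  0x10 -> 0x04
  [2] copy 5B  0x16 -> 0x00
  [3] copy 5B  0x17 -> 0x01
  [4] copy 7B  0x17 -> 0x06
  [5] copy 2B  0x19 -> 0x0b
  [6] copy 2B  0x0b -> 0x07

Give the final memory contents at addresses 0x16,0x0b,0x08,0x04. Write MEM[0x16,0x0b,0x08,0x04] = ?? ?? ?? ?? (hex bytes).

MEM[0x16,0x0b,0x08,0x04] = 19 98 2c 2c

D0: mem[0x01..0x05] <- [20 8f 1c 19 1f]
D1: mem[0x04..0x0b] <- [e7 a0 59 20 8f 1c 19 1f]
D2: mem[0x00..0x04] <- [19 1f 7d 98 2c]
D3: mem[0x01..0x05] <- [1f 7d 98 2c b2]
D4: mem[0x06..0x0c] <- [1f 7d 98 2c b2 58 87]
D5: mem[0x0b..0x0c] <- [98 2c]
D6: mem[0x07..0x08] <- [98 2c]
query mem[0x16]=0x19, mem[0x0b]=0x98, mem[0x08]=0x2c, mem[0x04]=0x2c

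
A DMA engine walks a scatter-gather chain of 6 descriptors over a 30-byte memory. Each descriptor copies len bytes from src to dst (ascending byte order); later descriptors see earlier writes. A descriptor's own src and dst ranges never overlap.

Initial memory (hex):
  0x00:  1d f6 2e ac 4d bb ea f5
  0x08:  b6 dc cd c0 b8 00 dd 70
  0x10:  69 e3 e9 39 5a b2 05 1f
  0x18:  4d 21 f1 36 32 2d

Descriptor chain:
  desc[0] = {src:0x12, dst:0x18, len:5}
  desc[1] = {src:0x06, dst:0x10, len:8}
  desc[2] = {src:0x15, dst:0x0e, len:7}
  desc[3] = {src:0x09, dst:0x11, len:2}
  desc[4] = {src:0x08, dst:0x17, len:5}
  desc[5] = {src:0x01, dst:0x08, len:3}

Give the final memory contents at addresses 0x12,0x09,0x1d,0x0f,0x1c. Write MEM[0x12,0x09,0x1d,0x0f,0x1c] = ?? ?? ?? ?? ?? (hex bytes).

MEM[0x12,0x09,0x1d,0x0f,0x1c] = cd 2e 2d b8 05

  after D0: wrote 5B at 0x18 = e9395ab205
  after D1: wrote 8B at 0x10 = eaf5b6dccdc0b800
  after D2: wrote 7B at 0x0e = c0b800e9395ab2
  after D3: wrote 2B at 0x11 = dccd
  after D4: wrote 5B at 0x17 = b6dccdc0b8
  after D5: wrote 3B at 0x08 = f62eac
query mem[0x12]=0xcd, mem[0x09]=0x2e, mem[0x1d]=0x2d, mem[0x0f]=0xb8, mem[0x1c]=0x05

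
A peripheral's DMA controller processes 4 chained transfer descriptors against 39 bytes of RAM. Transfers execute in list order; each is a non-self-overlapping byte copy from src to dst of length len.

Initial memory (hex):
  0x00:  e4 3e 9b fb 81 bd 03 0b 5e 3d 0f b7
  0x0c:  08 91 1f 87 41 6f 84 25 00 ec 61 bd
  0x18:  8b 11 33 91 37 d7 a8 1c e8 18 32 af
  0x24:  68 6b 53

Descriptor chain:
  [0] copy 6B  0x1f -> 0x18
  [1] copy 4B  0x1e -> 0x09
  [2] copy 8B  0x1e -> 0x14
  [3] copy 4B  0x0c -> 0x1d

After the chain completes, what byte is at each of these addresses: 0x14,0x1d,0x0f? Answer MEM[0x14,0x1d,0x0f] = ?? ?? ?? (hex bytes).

MEM[0x14,0x1d,0x0f] = a8 18 87

#0 dst[0x18+6] := {0x1c,0xe8,0x18,0x32,0xaf,0x68}
#1 dst[0x09+4] := {0xa8,0x1c,0xe8,0x18}
#2 dst[0x14+8] := {0xa8,0x1c,0xe8,0x18,0x32,0xaf,0x68,0x6b}
#3 dst[0x1d+4] := {0x18,0x91,0x1f,0x87}
query mem[0x14]=0xa8, mem[0x1d]=0x18, mem[0x0f]=0x87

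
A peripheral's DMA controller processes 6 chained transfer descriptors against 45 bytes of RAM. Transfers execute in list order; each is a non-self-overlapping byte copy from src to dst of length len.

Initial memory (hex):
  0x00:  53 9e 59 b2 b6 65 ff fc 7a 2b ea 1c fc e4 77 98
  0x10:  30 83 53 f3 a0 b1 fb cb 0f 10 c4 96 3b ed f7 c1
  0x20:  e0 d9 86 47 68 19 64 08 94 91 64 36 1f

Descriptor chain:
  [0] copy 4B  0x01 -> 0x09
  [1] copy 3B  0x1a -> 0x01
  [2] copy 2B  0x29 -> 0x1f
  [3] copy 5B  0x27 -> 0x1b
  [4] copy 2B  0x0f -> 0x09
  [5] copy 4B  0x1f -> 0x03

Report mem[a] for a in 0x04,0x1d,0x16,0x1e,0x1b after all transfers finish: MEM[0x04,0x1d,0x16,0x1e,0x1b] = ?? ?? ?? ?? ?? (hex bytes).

  after D0: wrote 4B at 0x09 = 9e59b2b6
  after D1: wrote 3B at 0x01 = c4963b
  after D2: wrote 2B at 0x1f = 9164
  after D3: wrote 5B at 0x1b = 0894916436
  after D4: wrote 2B at 0x09 = 9830
  after D5: wrote 4B at 0x03 = 3664d986
query mem[0x04]=0x64, mem[0x1d]=0x91, mem[0x16]=0xfb, mem[0x1e]=0x64, mem[0x1b]=0x08

MEM[0x04,0x1d,0x16,0x1e,0x1b] = 64 91 fb 64 08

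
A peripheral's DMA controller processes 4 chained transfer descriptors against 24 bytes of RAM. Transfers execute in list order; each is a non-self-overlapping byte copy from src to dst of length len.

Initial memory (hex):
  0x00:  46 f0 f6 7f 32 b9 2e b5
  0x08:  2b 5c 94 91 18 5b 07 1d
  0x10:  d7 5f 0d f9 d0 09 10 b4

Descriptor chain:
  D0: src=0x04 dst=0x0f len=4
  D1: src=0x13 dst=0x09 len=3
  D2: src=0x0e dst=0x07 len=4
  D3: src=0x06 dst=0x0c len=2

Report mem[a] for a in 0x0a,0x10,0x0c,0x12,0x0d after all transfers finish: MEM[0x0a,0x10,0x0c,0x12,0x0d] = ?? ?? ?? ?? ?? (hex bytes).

MEM[0x0a,0x10,0x0c,0x12,0x0d] = 2e b9 2e b5 07

D0: mem[0x0f..0x12] <- [32 b9 2e b5]
D1: mem[0x09..0x0b] <- [f9 d0 09]
D2: mem[0x07..0x0a] <- [07 32 b9 2e]
D3: mem[0x0c..0x0d] <- [2e 07]
query mem[0x0a]=0x2e, mem[0x10]=0xb9, mem[0x0c]=0x2e, mem[0x12]=0xb5, mem[0x0d]=0x07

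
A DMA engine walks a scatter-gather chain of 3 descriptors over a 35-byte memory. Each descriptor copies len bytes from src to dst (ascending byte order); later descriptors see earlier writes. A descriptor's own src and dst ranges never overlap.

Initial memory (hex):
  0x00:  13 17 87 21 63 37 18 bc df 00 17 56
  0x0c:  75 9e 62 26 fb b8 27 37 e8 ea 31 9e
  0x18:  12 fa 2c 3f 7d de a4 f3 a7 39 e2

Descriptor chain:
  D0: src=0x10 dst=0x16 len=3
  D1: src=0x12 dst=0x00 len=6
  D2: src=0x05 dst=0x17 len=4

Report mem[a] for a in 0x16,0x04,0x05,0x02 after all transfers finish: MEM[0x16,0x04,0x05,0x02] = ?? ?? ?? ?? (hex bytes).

MEM[0x16,0x04,0x05,0x02] = fb fb b8 e8

D0: mem[0x16..0x18] <- [fb b8 27]
D1: mem[0x00..0x05] <- [27 37 e8 ea fb b8]
D2: mem[0x17..0x1a] <- [b8 18 bc df]
query mem[0x16]=0xfb, mem[0x04]=0xfb, mem[0x05]=0xb8, mem[0x02]=0xe8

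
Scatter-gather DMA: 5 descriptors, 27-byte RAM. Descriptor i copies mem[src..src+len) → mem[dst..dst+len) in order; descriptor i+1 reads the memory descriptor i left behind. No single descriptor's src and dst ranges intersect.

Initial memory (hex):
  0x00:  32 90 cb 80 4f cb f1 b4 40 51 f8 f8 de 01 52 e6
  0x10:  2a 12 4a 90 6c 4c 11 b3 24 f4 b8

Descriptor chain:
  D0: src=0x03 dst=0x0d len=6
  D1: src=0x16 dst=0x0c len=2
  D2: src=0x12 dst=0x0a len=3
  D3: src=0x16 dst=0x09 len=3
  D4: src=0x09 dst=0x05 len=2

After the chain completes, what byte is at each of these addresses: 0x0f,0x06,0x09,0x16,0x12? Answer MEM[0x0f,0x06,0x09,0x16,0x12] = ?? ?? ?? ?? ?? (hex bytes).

MEM[0x0f,0x06,0x09,0x16,0x12] = cb b3 11 11 40

#0 dst[0x0d+6] := {0x80,0x4f,0xcb,0xf1,0xb4,0x40}
#1 dst[0x0c+2] := {0x11,0xb3}
#2 dst[0x0a+3] := {0x40,0x90,0x6c}
#3 dst[0x09+3] := {0x11,0xb3,0x24}
#4 dst[0x05+2] := {0x11,0xb3}
query mem[0x0f]=0xcb, mem[0x06]=0xb3, mem[0x09]=0x11, mem[0x16]=0x11, mem[0x12]=0x40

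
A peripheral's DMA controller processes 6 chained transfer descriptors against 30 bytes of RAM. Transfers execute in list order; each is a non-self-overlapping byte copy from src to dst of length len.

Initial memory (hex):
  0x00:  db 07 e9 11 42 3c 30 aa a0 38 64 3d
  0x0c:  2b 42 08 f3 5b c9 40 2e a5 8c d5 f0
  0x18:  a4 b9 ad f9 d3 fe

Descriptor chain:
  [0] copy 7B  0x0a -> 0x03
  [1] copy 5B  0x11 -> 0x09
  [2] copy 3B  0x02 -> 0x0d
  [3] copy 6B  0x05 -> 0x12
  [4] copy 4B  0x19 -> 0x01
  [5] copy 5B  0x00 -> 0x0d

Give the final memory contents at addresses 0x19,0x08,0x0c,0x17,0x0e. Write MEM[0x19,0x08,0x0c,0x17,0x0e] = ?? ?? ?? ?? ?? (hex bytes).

MEM[0x19,0x08,0x0c,0x17,0x0e] = b9 f3 a5 40 b9

#0 dst[0x03+7] := {0x64,0x3d,0x2b,0x42,0x08,0xf3,0x5b}
#1 dst[0x09+5] := {0xc9,0x40,0x2e,0xa5,0x8c}
#2 dst[0x0d+3] := {0xe9,0x64,0x3d}
#3 dst[0x12+6] := {0x2b,0x42,0x08,0xf3,0xc9,0x40}
#4 dst[0x01+4] := {0xb9,0xad,0xf9,0xd3}
#5 dst[0x0d+5] := {0xdb,0xb9,0xad,0xf9,0xd3}
query mem[0x19]=0xb9, mem[0x08]=0xf3, mem[0x0c]=0xa5, mem[0x17]=0x40, mem[0x0e]=0xb9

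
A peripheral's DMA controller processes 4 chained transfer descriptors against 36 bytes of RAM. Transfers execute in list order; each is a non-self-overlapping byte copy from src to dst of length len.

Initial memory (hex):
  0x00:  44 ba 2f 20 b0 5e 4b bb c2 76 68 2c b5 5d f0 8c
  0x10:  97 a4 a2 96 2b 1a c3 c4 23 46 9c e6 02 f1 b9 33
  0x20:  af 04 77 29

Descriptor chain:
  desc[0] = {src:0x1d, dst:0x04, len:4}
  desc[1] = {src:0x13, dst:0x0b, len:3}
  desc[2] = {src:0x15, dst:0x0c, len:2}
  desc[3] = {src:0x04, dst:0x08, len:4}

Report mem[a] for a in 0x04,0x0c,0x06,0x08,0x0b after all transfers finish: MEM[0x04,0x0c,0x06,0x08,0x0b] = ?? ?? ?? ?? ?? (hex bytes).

MEM[0x04,0x0c,0x06,0x08,0x0b] = f1 1a 33 f1 af

D0: mem[0x04..0x07] <- [f1 b9 33 af]
D1: mem[0x0b..0x0d] <- [96 2b 1a]
D2: mem[0x0c..0x0d] <- [1a c3]
D3: mem[0x08..0x0b] <- [f1 b9 33 af]
query mem[0x04]=0xf1, mem[0x0c]=0x1a, mem[0x06]=0x33, mem[0x08]=0xf1, mem[0x0b]=0xaf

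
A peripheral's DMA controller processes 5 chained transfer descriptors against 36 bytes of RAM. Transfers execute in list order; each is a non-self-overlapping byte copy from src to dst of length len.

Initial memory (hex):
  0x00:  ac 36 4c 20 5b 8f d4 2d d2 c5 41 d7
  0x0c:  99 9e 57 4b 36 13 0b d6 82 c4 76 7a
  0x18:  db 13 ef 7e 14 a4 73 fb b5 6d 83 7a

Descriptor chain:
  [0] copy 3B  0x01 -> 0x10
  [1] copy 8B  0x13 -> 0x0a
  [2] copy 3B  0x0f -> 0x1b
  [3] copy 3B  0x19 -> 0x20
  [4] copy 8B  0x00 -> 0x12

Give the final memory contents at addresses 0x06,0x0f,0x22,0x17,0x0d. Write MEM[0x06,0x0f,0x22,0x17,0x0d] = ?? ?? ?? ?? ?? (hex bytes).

[0] 0x01->0x10 len=3 : 36 4c 20
[1] 0x13->0x0a len=8 : d6 82 c4 76 7a db 13 ef
[2] 0x0f->0x1b len=3 : db 13 ef
[3] 0x19->0x20 len=3 : 13 ef db
[4] 0x00->0x12 len=8 : ac 36 4c 20 5b 8f d4 2d
query mem[0x06]=0xd4, mem[0x0f]=0xdb, mem[0x22]=0xdb, mem[0x17]=0x8f, mem[0x0d]=0x76

MEM[0x06,0x0f,0x22,0x17,0x0d] = d4 db db 8f 76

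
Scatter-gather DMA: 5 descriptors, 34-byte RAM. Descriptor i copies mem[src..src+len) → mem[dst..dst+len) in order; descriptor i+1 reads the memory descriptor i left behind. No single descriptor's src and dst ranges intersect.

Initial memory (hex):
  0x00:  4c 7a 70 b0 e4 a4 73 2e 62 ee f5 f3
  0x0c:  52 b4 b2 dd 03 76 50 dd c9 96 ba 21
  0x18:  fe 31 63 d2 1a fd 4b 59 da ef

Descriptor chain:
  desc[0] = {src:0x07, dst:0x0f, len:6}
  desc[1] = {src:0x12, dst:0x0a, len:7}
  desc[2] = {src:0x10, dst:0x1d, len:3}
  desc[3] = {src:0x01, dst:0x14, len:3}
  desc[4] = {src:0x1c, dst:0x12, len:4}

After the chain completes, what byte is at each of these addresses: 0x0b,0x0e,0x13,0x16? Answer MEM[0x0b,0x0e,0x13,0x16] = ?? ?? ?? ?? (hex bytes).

#0 dst[0x0f+6] := {0x2e,0x62,0xee,0xf5,0xf3,0x52}
#1 dst[0x0a+7] := {0xf5,0xf3,0x52,0x96,0xba,0x21,0xfe}
#2 dst[0x1d+3] := {0xfe,0xee,0xf5}
#3 dst[0x14+3] := {0x7a,0x70,0xb0}
#4 dst[0x12+4] := {0x1a,0xfe,0xee,0xf5}
query mem[0x0b]=0xf3, mem[0x0e]=0xba, mem[0x13]=0xfe, mem[0x16]=0xb0

MEM[0x0b,0x0e,0x13,0x16] = f3 ba fe b0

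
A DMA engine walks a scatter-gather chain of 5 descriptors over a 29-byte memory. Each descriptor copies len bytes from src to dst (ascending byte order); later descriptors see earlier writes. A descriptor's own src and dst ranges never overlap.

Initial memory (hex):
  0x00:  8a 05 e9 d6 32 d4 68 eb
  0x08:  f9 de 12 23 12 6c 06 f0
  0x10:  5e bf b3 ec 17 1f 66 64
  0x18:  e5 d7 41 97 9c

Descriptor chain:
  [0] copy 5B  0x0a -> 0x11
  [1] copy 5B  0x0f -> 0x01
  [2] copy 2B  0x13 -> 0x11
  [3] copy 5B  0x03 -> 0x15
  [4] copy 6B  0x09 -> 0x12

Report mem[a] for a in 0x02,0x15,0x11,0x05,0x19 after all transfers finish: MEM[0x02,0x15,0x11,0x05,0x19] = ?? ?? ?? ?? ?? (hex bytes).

D0: mem[0x11..0x15] <- [12 23 12 6c 06]
D1: mem[0x01..0x05] <- [f0 5e 12 23 12]
D2: mem[0x11..0x12] <- [12 6c]
D3: mem[0x15..0x19] <- [12 23 12 68 eb]
D4: mem[0x12..0x17] <- [de 12 23 12 6c 06]
query mem[0x02]=0x5e, mem[0x15]=0x12, mem[0x11]=0x12, mem[0x05]=0x12, mem[0x19]=0xeb

MEM[0x02,0x15,0x11,0x05,0x19] = 5e 12 12 12 eb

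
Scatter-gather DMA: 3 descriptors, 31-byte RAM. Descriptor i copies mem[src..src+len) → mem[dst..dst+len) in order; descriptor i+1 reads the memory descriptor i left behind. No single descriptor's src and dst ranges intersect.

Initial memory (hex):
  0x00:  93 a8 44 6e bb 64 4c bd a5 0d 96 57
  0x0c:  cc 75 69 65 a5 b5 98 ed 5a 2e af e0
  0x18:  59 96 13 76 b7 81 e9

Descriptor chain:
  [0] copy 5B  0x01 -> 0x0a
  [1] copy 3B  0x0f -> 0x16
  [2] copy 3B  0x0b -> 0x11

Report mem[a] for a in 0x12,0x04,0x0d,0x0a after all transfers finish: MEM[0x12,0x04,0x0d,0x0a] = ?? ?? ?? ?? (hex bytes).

MEM[0x12,0x04,0x0d,0x0a] = 6e bb bb a8

[0] 0x01->0x0a len=5 : a8 44 6e bb 64
[1] 0x0f->0x16 len=3 : 65 a5 b5
[2] 0x0b->0x11 len=3 : 44 6e bb
query mem[0x12]=0x6e, mem[0x04]=0xbb, mem[0x0d]=0xbb, mem[0x0a]=0xa8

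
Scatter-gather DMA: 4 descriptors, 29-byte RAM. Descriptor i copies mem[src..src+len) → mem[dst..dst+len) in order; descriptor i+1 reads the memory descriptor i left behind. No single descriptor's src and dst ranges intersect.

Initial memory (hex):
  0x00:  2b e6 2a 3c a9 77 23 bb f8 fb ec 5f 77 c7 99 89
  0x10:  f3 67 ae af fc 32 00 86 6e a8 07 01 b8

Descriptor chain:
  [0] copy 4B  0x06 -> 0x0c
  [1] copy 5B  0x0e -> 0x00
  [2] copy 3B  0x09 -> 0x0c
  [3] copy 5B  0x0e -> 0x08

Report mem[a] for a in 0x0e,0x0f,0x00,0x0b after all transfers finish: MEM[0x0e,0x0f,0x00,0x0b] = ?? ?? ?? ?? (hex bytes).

MEM[0x0e,0x0f,0x00,0x0b] = 5f fb f8 67

#0 dst[0x0c+4] := {0x23,0xbb,0xf8,0xfb}
#1 dst[0x00+5] := {0xf8,0xfb,0xf3,0x67,0xae}
#2 dst[0x0c+3] := {0xfb,0xec,0x5f}
#3 dst[0x08+5] := {0x5f,0xfb,0xf3,0x67,0xae}
query mem[0x0e]=0x5f, mem[0x0f]=0xfb, mem[0x00]=0xf8, mem[0x0b]=0x67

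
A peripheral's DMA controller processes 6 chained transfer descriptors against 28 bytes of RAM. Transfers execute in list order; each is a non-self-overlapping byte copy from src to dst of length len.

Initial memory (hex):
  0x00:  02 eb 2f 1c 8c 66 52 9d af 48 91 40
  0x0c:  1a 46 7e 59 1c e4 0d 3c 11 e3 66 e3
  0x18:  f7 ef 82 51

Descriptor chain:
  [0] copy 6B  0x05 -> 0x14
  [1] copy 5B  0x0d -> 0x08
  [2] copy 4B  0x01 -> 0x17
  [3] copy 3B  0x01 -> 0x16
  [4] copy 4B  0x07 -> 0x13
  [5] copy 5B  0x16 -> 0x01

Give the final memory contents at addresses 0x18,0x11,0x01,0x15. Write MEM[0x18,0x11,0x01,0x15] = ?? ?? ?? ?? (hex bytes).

MEM[0x18,0x11,0x01,0x15] = 1c e4 59 7e

D0: mem[0x14..0x19] <- [66 52 9d af 48 91]
D1: mem[0x08..0x0c] <- [46 7e 59 1c e4]
D2: mem[0x17..0x1a] <- [eb 2f 1c 8c]
D3: mem[0x16..0x18] <- [eb 2f 1c]
D4: mem[0x13..0x16] <- [9d 46 7e 59]
D5: mem[0x01..0x05] <- [59 2f 1c 1c 8c]
query mem[0x18]=0x1c, mem[0x11]=0xe4, mem[0x01]=0x59, mem[0x15]=0x7e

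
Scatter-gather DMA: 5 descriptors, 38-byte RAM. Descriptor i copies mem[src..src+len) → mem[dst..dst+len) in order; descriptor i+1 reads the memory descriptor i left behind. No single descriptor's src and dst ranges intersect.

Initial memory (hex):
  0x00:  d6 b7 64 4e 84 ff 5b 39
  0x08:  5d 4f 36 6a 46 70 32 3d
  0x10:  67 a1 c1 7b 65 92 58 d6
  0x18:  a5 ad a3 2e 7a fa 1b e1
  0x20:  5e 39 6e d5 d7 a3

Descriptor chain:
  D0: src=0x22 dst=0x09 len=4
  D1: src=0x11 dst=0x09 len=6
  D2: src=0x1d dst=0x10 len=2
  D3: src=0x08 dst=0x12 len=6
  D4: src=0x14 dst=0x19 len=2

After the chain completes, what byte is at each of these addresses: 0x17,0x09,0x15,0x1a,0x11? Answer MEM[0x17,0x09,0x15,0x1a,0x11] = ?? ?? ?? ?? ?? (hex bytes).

MEM[0x17,0x09,0x15,0x1a,0x11] = 92 a1 7b 7b 1b

D0: mem[0x09..0x0c] <- [6e d5 d7 a3]
D1: mem[0x09..0x0e] <- [a1 c1 7b 65 92 58]
D2: mem[0x10..0x11] <- [fa 1b]
D3: mem[0x12..0x17] <- [5d a1 c1 7b 65 92]
D4: mem[0x19..0x1a] <- [c1 7b]
query mem[0x17]=0x92, mem[0x09]=0xa1, mem[0x15]=0x7b, mem[0x1a]=0x7b, mem[0x11]=0x1b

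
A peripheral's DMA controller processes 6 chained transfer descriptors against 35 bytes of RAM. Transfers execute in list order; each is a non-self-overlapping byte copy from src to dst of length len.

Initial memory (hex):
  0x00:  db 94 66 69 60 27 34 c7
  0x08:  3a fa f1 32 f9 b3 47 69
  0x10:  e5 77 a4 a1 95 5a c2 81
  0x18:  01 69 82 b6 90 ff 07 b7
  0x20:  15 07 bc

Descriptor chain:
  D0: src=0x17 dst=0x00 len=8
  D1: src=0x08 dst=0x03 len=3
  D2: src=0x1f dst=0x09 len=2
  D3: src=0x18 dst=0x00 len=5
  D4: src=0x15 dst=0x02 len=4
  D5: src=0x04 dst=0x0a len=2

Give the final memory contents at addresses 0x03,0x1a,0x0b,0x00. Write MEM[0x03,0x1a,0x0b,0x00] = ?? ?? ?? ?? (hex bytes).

D0: mem[0x00..0x07] <- [81 01 69 82 b6 90 ff 07]
D1: mem[0x03..0x05] <- [3a fa f1]
D2: mem[0x09..0x0a] <- [b7 15]
D3: mem[0x00..0x04] <- [01 69 82 b6 90]
D4: mem[0x02..0x05] <- [5a c2 81 01]
D5: mem[0x0a..0x0b] <- [81 01]
query mem[0x03]=0xc2, mem[0x1a]=0x82, mem[0x0b]=0x01, mem[0x00]=0x01

MEM[0x03,0x1a,0x0b,0x00] = c2 82 01 01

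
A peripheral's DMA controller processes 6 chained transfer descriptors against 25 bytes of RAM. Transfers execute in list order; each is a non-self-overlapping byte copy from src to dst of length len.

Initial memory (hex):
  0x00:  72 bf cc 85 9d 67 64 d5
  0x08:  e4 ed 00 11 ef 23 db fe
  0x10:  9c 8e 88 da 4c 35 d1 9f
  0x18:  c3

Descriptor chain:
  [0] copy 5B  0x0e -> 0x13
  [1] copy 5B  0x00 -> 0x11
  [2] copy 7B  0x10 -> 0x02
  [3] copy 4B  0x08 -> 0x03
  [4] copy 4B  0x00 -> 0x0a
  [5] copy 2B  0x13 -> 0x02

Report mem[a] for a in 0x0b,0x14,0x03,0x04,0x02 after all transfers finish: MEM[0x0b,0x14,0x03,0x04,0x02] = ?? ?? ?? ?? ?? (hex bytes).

MEM[0x0b,0x14,0x03,0x04,0x02] = bf 85 85 ed cc

D0: mem[0x13..0x17] <- [db fe 9c 8e 88]
D1: mem[0x11..0x15] <- [72 bf cc 85 9d]
D2: mem[0x02..0x08] <- [9c 72 bf cc 85 9d 8e]
D3: mem[0x03..0x06] <- [8e ed 00 11]
D4: mem[0x0a..0x0d] <- [72 bf 9c 8e]
D5: mem[0x02..0x03] <- [cc 85]
query mem[0x0b]=0xbf, mem[0x14]=0x85, mem[0x03]=0x85, mem[0x04]=0xed, mem[0x02]=0xcc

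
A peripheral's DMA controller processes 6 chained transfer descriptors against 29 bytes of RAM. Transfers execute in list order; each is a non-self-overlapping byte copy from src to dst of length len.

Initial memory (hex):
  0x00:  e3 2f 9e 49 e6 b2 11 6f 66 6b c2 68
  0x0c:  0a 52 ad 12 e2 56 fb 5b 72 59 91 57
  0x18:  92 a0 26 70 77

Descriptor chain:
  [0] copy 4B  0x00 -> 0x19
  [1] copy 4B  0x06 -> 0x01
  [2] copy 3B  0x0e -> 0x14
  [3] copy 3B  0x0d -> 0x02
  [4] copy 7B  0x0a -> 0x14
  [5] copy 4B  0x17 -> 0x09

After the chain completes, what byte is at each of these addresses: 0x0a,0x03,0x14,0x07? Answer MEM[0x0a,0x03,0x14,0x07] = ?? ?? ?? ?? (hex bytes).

#0 dst[0x19+4] := {0xe3,0x2f,0x9e,0x49}
#1 dst[0x01+4] := {0x11,0x6f,0x66,0x6b}
#2 dst[0x14+3] := {0xad,0x12,0xe2}
#3 dst[0x02+3] := {0x52,0xad,0x12}
#4 dst[0x14+7] := {0xc2,0x68,0x0a,0x52,0xad,0x12,0xe2}
#5 dst[0x09+4] := {0x52,0xad,0x12,0xe2}
query mem[0x0a]=0xad, mem[0x03]=0xad, mem[0x14]=0xc2, mem[0x07]=0x6f

MEM[0x0a,0x03,0x14,0x07] = ad ad c2 6f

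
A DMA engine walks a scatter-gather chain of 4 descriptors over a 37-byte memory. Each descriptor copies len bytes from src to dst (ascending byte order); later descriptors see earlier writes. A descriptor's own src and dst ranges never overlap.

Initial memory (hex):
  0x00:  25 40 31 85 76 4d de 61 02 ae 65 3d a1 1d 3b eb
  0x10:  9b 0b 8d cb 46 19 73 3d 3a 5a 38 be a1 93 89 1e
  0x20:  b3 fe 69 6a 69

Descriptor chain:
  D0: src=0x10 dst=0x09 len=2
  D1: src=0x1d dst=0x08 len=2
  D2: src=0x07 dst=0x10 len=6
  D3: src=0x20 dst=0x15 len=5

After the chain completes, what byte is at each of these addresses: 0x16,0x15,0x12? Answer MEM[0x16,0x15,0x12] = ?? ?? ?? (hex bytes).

MEM[0x16,0x15,0x12] = fe b3 89

  after D0: wrote 2B at 0x09 = 9b0b
  after D1: wrote 2B at 0x08 = 9389
  after D2: wrote 6B at 0x10 = 6193890b3da1
  after D3: wrote 5B at 0x15 = b3fe696a69
query mem[0x16]=0xfe, mem[0x15]=0xb3, mem[0x12]=0x89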